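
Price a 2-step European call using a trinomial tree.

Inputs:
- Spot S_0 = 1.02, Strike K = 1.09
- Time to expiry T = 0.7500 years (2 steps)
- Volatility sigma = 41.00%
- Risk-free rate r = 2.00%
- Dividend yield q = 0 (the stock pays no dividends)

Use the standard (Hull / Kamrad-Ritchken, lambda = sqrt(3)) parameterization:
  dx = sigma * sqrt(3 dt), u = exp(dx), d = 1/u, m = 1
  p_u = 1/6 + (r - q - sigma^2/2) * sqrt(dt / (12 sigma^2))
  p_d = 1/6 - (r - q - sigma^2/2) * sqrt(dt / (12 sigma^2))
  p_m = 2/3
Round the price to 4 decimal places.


Answer: Price = V(0,0) = 0.1143

Derivation:
dt = T/N = 0.375000; dx = sigma*sqrt(3*dt) = 0.434871
u = exp(dx) = 1.544763; d = 1/u = 0.647348
p_u = 0.139051, p_m = 0.666667, p_d = 0.194283
Discount per step: exp(-r*dt) = 0.992528
Stock lattice S(k, j) with j the centered position index:
  k=0: S(0,+0) = 1.0200
  k=1: S(1,-1) = 0.6603; S(1,+0) = 1.0200; S(1,+1) = 1.5757
  k=2: S(2,-2) = 0.4274; S(2,-1) = 0.6603; S(2,+0) = 1.0200; S(2,+1) = 1.5757; S(2,+2) = 2.4340
Terminal payoffs V(N, j) = max(S_T - K, 0):
  V(2,-2) = 0.000000; V(2,-1) = 0.000000; V(2,+0) = 0.000000; V(2,+1) = 0.485659; V(2,+2) = 1.344019
Backward induction: V(k, j) = exp(-r*dt) * [p_u * V(k+1, j+1) + p_m * V(k+1, j) + p_d * V(k+1, j-1)]
  V(1,-1) = exp(-r*dt) * [p_u*0.000000 + p_m*0.000000 + p_d*0.000000] = 0.000000
  V(1,+0) = exp(-r*dt) * [p_u*0.485659 + p_m*0.000000 + p_d*0.000000] = 0.067027
  V(1,+1) = exp(-r*dt) * [p_u*1.344019 + p_m*0.485659 + p_d*0.000000] = 0.506844
  V(0,+0) = exp(-r*dt) * [p_u*0.506844 + p_m*0.067027 + p_d*0.000000] = 0.114301


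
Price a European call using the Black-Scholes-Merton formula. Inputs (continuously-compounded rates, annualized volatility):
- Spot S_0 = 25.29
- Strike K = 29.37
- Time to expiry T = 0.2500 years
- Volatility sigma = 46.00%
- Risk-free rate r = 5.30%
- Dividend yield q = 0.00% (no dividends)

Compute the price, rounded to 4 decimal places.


d1 = (ln(S/K) + (r - q + 0.5*sigma^2) * T) / (sigma * sqrt(T)) = -0.47767254
d2 = d1 - sigma * sqrt(T) = -0.70767254
exp(-rT) = 0.98683739; exp(-qT) = 1.00000000
C = S_0 * exp(-qT) * N(d1) - K * exp(-rT) * N(d2)
N(d1) = 0.31644165; N(d2) = 0.23957432
C = 25.2900 * 1.00000000 * 0.31644165 - 29.3700 * 0.98683739 * 0.23957432 = 1.0591

Answer: Price = 1.0591


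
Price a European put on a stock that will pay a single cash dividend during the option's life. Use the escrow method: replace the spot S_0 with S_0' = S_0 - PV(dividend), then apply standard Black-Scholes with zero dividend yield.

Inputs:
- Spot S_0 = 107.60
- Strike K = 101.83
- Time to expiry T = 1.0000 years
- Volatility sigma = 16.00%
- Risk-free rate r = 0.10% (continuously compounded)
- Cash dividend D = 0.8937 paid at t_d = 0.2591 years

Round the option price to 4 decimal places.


Answer: Price = 4.4494

Derivation:
PV(D) = D * exp(-r * t_d) = 0.8937 * 0.99974093 = 0.89346847
S_0' = S_0 - PV(D) = 107.6000 - 0.89346847 = 106.70653153
d1 = (ln(S_0'/K) + (r + sigma^2/2)*T) / (sigma*sqrt(T)) = 0.37861009
d2 = d1 - sigma*sqrt(T) = 0.21861009
exp(-rT) = 0.99900050
N(-d1) = 0.35248871; N(-d2) = 0.41347690
P = K * exp(-rT) * N(-d2) - S_0' * N(-d1) = 101.8300 * 0.99900050 * 0.41347690 - 106.70653153 * 0.35248871 = 4.4494


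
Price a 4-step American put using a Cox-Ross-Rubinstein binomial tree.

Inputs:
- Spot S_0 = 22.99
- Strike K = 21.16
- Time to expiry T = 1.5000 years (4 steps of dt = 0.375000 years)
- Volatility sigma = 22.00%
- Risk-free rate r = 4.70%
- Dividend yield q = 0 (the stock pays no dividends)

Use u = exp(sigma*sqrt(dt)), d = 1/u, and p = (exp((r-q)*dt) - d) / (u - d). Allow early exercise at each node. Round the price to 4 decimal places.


dt = T/N = 0.375000
u = exp(sigma*sqrt(dt)) = 1.144219; d = 1/u = 0.873959
p = (exp((r-q)*dt) - d) / (u - d) = 0.532164
Discount per step: exp(-r*dt) = 0.982529
Stock lattice S(k, i) with i counting down-moves:
  k=0: S(0,0) = 22.9900
  k=1: S(1,0) = 26.3056; S(1,1) = 20.0923
  k=2: S(2,0) = 30.0993; S(2,1) = 22.9900; S(2,2) = 17.5599
  k=3: S(3,0) = 34.4402; S(3,1) = 26.3056; S(3,2) = 20.0923; S(3,3) = 15.3466
  k=4: S(4,0) = 39.4071; S(4,1) = 30.0993; S(4,2) = 22.9900; S(4,3) = 17.5599; S(4,4) = 13.4123
Terminal payoffs V(N, i) = max(K - S_T, 0):
  V(4,0) = 0.000000; V(4,1) = 0.000000; V(4,2) = 0.000000; V(4,3) = 3.600143; V(4,4) = 7.747708
Backward induction: V(k, i) = exp(-r*dt) * [p * V(k+1, i) + (1-p) * V(k+1, i+1)]; then take max(V_cont, immediate exercise) for American.
  V(3,0) = exp(-r*dt) * [p*0.000000 + (1-p)*0.000000] = 0.000000; exercise = 0.000000; V(3,0) = max -> 0.000000
  V(3,1) = exp(-r*dt) * [p*0.000000 + (1-p)*0.000000] = 0.000000; exercise = 0.000000; V(3,1) = max -> 0.000000
  V(3,2) = exp(-r*dt) * [p*0.000000 + (1-p)*3.600143] = 1.654853; exercise = 1.067685; V(3,2) = max -> 1.654853
  V(3,3) = exp(-r*dt) * [p*3.600143 + (1-p)*7.747708] = 5.443729; exercise = 5.813406; V(3,3) = max -> 5.813406
  V(2,0) = exp(-r*dt) * [p*0.000000 + (1-p)*0.000000] = 0.000000; exercise = 0.000000; V(2,0) = max -> 0.000000
  V(2,1) = exp(-r*dt) * [p*0.000000 + (1-p)*1.654853] = 0.760675; exercise = 0.000000; V(2,1) = max -> 0.760675
  V(2,2) = exp(-r*dt) * [p*1.654853 + (1-p)*5.813406] = 3.537475; exercise = 3.600143; V(2,2) = max -> 3.600143
  V(1,0) = exp(-r*dt) * [p*0.000000 + (1-p)*0.760675] = 0.349654; exercise = 0.000000; V(1,0) = max -> 0.349654
  V(1,1) = exp(-r*dt) * [p*0.760675 + (1-p)*3.600143] = 2.052584; exercise = 1.067685; V(1,1) = max -> 2.052584
  V(0,0) = exp(-r*dt) * [p*0.349654 + (1-p)*2.052584] = 1.126319; exercise = 0.000000; V(0,0) = max -> 1.126319

Answer: Price = V(0,0) = 1.1263


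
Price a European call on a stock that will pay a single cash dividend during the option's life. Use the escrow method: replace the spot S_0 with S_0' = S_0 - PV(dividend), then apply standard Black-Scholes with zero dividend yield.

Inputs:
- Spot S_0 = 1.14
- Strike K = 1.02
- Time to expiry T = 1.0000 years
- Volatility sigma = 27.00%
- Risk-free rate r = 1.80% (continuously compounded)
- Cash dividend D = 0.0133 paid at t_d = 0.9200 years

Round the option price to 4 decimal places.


PV(D) = D * exp(-r * t_d) = 0.0133 * 0.98357636 = 0.01308157
S_0' = S_0 - PV(D) = 1.1400 - 0.01308157 = 1.12691843
d1 = (ln(S_0'/K) + (r + sigma^2/2)*T) / (sigma*sqrt(T)) = 0.57086752
d2 = d1 - sigma*sqrt(T) = 0.30086752
exp(-rT) = 0.98216103
N(d1) = 0.71595528; N(d2) = 0.61824224
C = S_0' * N(d1) - K * exp(-rT) * N(d2) = 1.12691843 * 0.71595528 - 1.0200 * 0.98216103 * 0.61824224 = 0.1875

Answer: Price = 0.1875


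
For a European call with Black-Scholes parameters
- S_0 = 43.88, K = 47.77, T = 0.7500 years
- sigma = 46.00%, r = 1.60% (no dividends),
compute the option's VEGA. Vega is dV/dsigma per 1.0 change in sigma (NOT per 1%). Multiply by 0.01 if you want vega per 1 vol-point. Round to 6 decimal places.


d1 = 0.0160925293; d2 = -0.3822791565
phi(d1) = 0.3988906268; exp(-qT) = 1.0000000000; exp(-rT) = 0.9880717129
Vega = S * exp(-qT) * phi(d1) * sqrt(T) = 43.8800 * 1.0000000000 * 0.3988906268 * 0.8660254038 = 15.158320

Answer: Vega = 15.158320


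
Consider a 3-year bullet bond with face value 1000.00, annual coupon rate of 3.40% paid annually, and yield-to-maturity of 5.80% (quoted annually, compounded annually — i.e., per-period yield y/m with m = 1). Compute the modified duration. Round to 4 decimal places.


Coupon per period c = face * coupon_rate / m = 34.000000
Periods per year m = 1; per-period yield y/m = 0.058000
Number of cashflows N = 3
Cashflows (t years, CF_t, discount factor 1/(1+y/m)^(m*t), PV):
  t = 1.0000: CF_t = 34.000000, DF = 0.945180, PV = 32.136106
  t = 2.0000: CF_t = 34.000000, DF = 0.893364, PV = 30.374391
  t = 3.0000: CF_t = 1034.000000, DF = 0.844390, PV = 873.099090
Price P = sum_t PV_t = 935.609587
First compute Macaulay numerator sum_t t * PV_t:
  t * PV_t at t = 1.0000: 32.136106
  t * PV_t at t = 2.0000: 60.748782
  t * PV_t at t = 3.0000: 2619.297271
Macaulay duration D = 2712.182159 / 935.609587 = 2.898840
Modified duration = D / (1 + y/m) = 2.898840 / (1 + 0.058000) = 2.739924

Answer: Modified duration = 2.7399


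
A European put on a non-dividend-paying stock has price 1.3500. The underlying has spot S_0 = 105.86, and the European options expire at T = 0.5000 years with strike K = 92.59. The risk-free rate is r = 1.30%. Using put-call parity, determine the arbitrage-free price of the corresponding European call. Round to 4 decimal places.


Put-call parity: C - P = S_0 * exp(-qT) - K * exp(-rT).
S_0 * exp(-qT) = 105.8600 * 1.00000000 = 105.86000000
K * exp(-rT) = 92.5900 * 0.99352108 = 91.99011673
C = P + S*exp(-qT) - K*exp(-rT)
C = 1.3500 + 105.86000000 - 91.99011673 = 15.2199

Answer: Call price = 15.2199


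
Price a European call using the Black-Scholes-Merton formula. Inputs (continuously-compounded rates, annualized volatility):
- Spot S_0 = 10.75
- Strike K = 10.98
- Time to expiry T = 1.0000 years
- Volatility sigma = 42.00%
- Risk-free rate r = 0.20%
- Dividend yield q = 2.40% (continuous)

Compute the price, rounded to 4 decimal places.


Answer: Price = 1.5620

Derivation:
d1 = (ln(S/K) + (r - q + 0.5*sigma^2) * T) / (sigma * sqrt(T)) = 0.10721504
d2 = d1 - sigma * sqrt(T) = -0.31278496
exp(-rT) = 0.99800200; exp(-qT) = 0.97628571
C = S_0 * exp(-qT) * N(d1) - K * exp(-rT) * N(d2)
N(d1) = 0.54269081; N(d2) = 0.37722202
C = 10.7500 * 0.97628571 * 0.54269081 - 10.9800 * 0.99800200 * 0.37722202 = 1.5620


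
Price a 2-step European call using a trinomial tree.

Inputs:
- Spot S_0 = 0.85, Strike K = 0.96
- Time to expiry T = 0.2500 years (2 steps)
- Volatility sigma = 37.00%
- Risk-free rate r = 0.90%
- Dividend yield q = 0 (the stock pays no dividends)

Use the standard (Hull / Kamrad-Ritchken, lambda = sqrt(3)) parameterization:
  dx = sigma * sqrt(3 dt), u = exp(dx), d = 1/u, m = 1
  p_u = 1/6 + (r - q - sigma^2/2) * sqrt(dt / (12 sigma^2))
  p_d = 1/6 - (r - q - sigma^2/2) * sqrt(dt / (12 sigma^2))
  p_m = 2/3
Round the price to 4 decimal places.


Answer: Price = V(0,0) = 0.0297

Derivation:
dt = T/N = 0.125000; dx = sigma*sqrt(3*dt) = 0.226578
u = exp(dx) = 1.254300; d = 1/u = 0.797257
p_u = 0.150268, p_m = 0.666667, p_d = 0.183066
Discount per step: exp(-r*dt) = 0.998876
Stock lattice S(k, j) with j the centered position index:
  k=0: S(0,+0) = 0.8500
  k=1: S(1,-1) = 0.6777; S(1,+0) = 0.8500; S(1,+1) = 1.0662
  k=2: S(2,-2) = 0.5403; S(2,-1) = 0.6777; S(2,+0) = 0.8500; S(2,+1) = 1.0662; S(2,+2) = 1.3373
Terminal payoffs V(N, j) = max(S_T - K, 0):
  V(2,-2) = 0.000000; V(2,-1) = 0.000000; V(2,+0) = 0.000000; V(2,+1) = 0.106155; V(2,+2) = 0.377279
Backward induction: V(k, j) = exp(-r*dt) * [p_u * V(k+1, j+1) + p_m * V(k+1, j) + p_d * V(k+1, j-1)]
  V(1,-1) = exp(-r*dt) * [p_u*0.000000 + p_m*0.000000 + p_d*0.000000] = 0.000000
  V(1,+0) = exp(-r*dt) * [p_u*0.106155 + p_m*0.000000 + p_d*0.000000] = 0.015934
  V(1,+1) = exp(-r*dt) * [p_u*0.377279 + p_m*0.106155 + p_d*0.000000] = 0.127320
  V(0,+0) = exp(-r*dt) * [p_u*0.127320 + p_m*0.015934 + p_d*0.000000] = 0.029721


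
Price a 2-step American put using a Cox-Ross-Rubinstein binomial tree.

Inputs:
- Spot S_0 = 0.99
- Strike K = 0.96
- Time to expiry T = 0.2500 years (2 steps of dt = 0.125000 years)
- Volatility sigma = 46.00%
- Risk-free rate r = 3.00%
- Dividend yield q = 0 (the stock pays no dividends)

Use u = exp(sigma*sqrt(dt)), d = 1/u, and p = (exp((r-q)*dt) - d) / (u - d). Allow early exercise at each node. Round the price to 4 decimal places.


Answer: Price = V(0,0) = 0.0680

Derivation:
dt = T/N = 0.125000
u = exp(sigma*sqrt(dt)) = 1.176607; d = 1/u = 0.849902
p = (exp((r-q)*dt) - d) / (u - d) = 0.470931
Discount per step: exp(-r*dt) = 0.996257
Stock lattice S(k, i) with i counting down-moves:
  k=0: S(0,0) = 0.9900
  k=1: S(1,0) = 1.1648; S(1,1) = 0.8414
  k=2: S(2,0) = 1.3706; S(2,1) = 0.9900; S(2,2) = 0.7151
Terminal payoffs V(N, i) = max(K - S_T, 0):
  V(2,0) = 0.000000; V(2,1) = 0.000000; V(2,2) = 0.244890
Backward induction: V(k, i) = exp(-r*dt) * [p * V(k+1, i) + (1-p) * V(k+1, i+1)]; then take max(V_cont, immediate exercise) for American.
  V(1,0) = exp(-r*dt) * [p*0.000000 + (1-p)*0.000000] = 0.000000; exercise = 0.000000; V(1,0) = max -> 0.000000
  V(1,1) = exp(-r*dt) * [p*0.000000 + (1-p)*0.244890] = 0.129079; exercise = 0.118597; V(1,1) = max -> 0.129079
  V(0,0) = exp(-r*dt) * [p*0.000000 + (1-p)*0.129079] = 0.068036; exercise = 0.000000; V(0,0) = max -> 0.068036


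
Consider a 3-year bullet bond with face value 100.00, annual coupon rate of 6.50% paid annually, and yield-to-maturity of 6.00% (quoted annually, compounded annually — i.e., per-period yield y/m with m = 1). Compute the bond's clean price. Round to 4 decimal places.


Coupon per period c = face * coupon_rate / m = 6.500000
Periods per year m = 1; per-period yield y/m = 0.060000
Number of cashflows N = 3
Cashflows (t years, CF_t, discount factor 1/(1+y/m)^(m*t), PV):
  t = 1.0000: CF_t = 6.500000, DF = 0.943396, PV = 6.132075
  t = 2.0000: CF_t = 6.500000, DF = 0.889996, PV = 5.784977
  t = 3.0000: CF_t = 106.500000, DF = 0.839619, PV = 89.419454
Price P = sum_t PV_t = 101.336506

Answer: Price = 101.3365


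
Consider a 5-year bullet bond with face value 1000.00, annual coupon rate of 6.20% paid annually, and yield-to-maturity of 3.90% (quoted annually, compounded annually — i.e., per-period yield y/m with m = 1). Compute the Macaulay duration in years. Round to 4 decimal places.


Answer: Macaulay duration = 4.4788 years

Derivation:
Coupon per period c = face * coupon_rate / m = 62.000000
Periods per year m = 1; per-period yield y/m = 0.039000
Number of cashflows N = 5
Cashflows (t years, CF_t, discount factor 1/(1+y/m)^(m*t), PV):
  t = 1.0000: CF_t = 62.000000, DF = 0.962464, PV = 59.672762
  t = 2.0000: CF_t = 62.000000, DF = 0.926337, PV = 57.432880
  t = 3.0000: CF_t = 62.000000, DF = 0.891566, PV = 55.277074
  t = 4.0000: CF_t = 62.000000, DF = 0.858100, PV = 53.202189
  t = 5.0000: CF_t = 1062.000000, DF = 0.825890, PV = 877.095290
Price P = sum_t PV_t = 1102.680195
Macaulay numerator sum_t t * PV_t:
  t * PV_t at t = 1.0000: 59.672762
  t * PV_t at t = 2.0000: 114.865760
  t * PV_t at t = 3.0000: 165.831222
  t * PV_t at t = 4.0000: 212.808755
  t * PV_t at t = 5.0000: 4385.476451
Macaulay duration D = (sum_t t * PV_t) / P = 4938.654950 / 1102.680195 = 4.478774


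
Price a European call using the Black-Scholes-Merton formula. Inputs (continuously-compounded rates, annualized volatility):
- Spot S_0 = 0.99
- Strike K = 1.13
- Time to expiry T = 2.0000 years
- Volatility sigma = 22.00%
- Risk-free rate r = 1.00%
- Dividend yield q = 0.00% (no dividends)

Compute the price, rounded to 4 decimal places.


d1 = (ln(S/K) + (r - q + 0.5*sigma^2) * T) / (sigma * sqrt(T)) = -0.20527943
d2 = d1 - sigma * sqrt(T) = -0.51640641
exp(-rT) = 0.98019867; exp(-qT) = 1.00000000
C = S_0 * exp(-qT) * N(d1) - K * exp(-rT) * N(d2)
N(d1) = 0.41867691; N(d2) = 0.30278530
C = 0.9900 * 1.00000000 * 0.41867691 - 1.1300 * 0.98019867 * 0.30278530 = 0.0791

Answer: Price = 0.0791


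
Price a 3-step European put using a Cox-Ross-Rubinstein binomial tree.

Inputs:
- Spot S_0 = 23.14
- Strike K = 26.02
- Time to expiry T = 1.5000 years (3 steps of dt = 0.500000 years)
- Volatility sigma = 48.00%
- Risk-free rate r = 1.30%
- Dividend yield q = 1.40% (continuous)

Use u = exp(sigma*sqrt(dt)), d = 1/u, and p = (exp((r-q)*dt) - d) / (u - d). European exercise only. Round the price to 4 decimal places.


dt = T/N = 0.500000
u = exp(sigma*sqrt(dt)) = 1.404121; d = 1/u = 0.712189
p = (exp((r-q)*dt) - d) / (u - d) = 0.415230
Discount per step: exp(-r*dt) = 0.993521
Stock lattice S(k, i) with i counting down-moves:
  k=0: S(0,0) = 23.1400
  k=1: S(1,0) = 32.4914; S(1,1) = 16.4801
  k=2: S(2,0) = 45.6218; S(2,1) = 23.1400; S(2,2) = 11.7369
  k=3: S(3,0) = 64.0585; S(3,1) = 32.4914; S(3,2) = 16.4801; S(3,3) = 8.3589
Terminal payoffs V(N, i) = max(K - S_T, 0):
  V(3,0) = 0.000000; V(3,1) = 0.000000; V(3,2) = 9.539935; V(3,3) = 17.661082
Backward induction: V(k, i) = exp(-r*dt) * [p * V(k+1, i) + (1-p) * V(k+1, i+1)].
  V(2,0) = exp(-r*dt) * [p*0.000000 + (1-p)*0.000000] = 0.000000
  V(2,1) = exp(-r*dt) * [p*0.000000 + (1-p)*9.539935] = 5.542523
  V(2,2) = exp(-r*dt) * [p*9.539935 + (1-p)*17.661082] = 14.196361
  V(1,0) = exp(-r*dt) * [p*0.000000 + (1-p)*5.542523] = 3.220102
  V(1,1) = exp(-r*dt) * [p*5.542523 + (1-p)*14.196361] = 10.534331
  V(0,0) = exp(-r*dt) * [p*3.220102 + (1-p)*10.534331] = 7.448669

Answer: Price = V(0,0) = 7.4487


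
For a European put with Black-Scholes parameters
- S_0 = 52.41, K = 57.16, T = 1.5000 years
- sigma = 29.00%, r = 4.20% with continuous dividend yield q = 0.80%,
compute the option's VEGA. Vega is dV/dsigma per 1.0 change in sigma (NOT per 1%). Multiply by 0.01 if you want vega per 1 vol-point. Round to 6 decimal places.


Answer: Vega = 25.227472

Derivation:
d1 = 0.0769141462; d2 = -0.2782618665
phi(d1) = 0.3977639953; exp(-qT) = 0.9880717129; exp(-rT) = 0.9389434737
Vega = S * exp(-qT) * phi(d1) * sqrt(T) = 52.4100 * 0.9880717129 * 0.3977639953 * 1.2247448714 = 25.227472


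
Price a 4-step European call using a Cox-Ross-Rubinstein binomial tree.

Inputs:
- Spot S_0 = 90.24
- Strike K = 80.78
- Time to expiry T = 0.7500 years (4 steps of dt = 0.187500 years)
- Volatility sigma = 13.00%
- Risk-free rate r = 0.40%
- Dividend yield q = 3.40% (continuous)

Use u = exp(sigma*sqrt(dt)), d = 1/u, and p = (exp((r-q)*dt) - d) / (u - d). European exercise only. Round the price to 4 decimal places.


Answer: Price = V(0,0) = 8.3565

Derivation:
dt = T/N = 0.187500
u = exp(sigma*sqrt(dt)) = 1.057906; d = 1/u = 0.945263
p = (exp((r-q)*dt) - d) / (u - d) = 0.436134
Discount per step: exp(-r*dt) = 0.999250
Stock lattice S(k, i) with i counting down-moves:
  k=0: S(0,0) = 90.2400
  k=1: S(1,0) = 95.4655; S(1,1) = 85.3006
  k=2: S(2,0) = 100.9935; S(2,1) = 90.2400; S(2,2) = 80.6315
  k=3: S(3,0) = 106.8416; S(3,1) = 95.4655; S(3,2) = 85.3006; S(3,3) = 76.2180
  k=4: S(4,0) = 113.0284; S(4,1) = 100.9935; S(4,2) = 90.2400; S(4,3) = 80.6315; S(4,4) = 72.0461
Terminal payoffs V(N, i) = max(S_T - K, 0):
  V(4,0) = 32.248431; V(4,1) = 20.213493; V(4,2) = 9.460000; V(4,3) = 0.000000; V(4,4) = 0.000000
Backward induction: V(k, i) = exp(-r*dt) * [p * V(k+1, i) + (1-p) * V(k+1, i+1)].
  V(3,0) = exp(-r*dt) * [p*32.248431 + (1-p)*20.213493] = 25.443254
  V(3,1) = exp(-r*dt) * [p*20.213493 + (1-p)*9.460000] = 14.139359
  V(3,2) = exp(-r*dt) * [p*9.460000 + (1-p)*0.000000] = 4.122738
  V(3,3) = exp(-r*dt) * [p*0.000000 + (1-p)*0.000000] = 0.000000
  V(2,0) = exp(-r*dt) * [p*25.443254 + (1-p)*14.139359] = 19.055079
  V(2,1) = exp(-r*dt) * [p*14.139359 + (1-p)*4.122738] = 8.484965
  V(2,2) = exp(-r*dt) * [p*4.122738 + (1-p)*0.000000] = 1.796720
  V(1,0) = exp(-r*dt) * [p*19.055079 + (1-p)*8.484965] = 13.085137
  V(1,1) = exp(-r*dt) * [p*8.484965 + (1-p)*1.796720] = 4.710159
  V(0,0) = exp(-r*dt) * [p*13.085137 + (1-p)*4.710159] = 8.356505


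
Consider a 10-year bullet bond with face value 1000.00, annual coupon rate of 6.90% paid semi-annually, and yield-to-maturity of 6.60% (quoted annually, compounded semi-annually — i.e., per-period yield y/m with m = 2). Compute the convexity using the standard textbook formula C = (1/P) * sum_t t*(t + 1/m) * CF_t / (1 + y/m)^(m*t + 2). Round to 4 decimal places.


Coupon per period c = face * coupon_rate / m = 34.500000
Periods per year m = 2; per-period yield y/m = 0.033000
Number of cashflows N = 20
Cashflows (t years, CF_t, discount factor 1/(1+y/m)^(m*t), PV):
  t = 0.5000: CF_t = 34.500000, DF = 0.968054, PV = 33.397870
  t = 1.0000: CF_t = 34.500000, DF = 0.937129, PV = 32.330949
  t = 1.5000: CF_t = 34.500000, DF = 0.907192, PV = 31.298111
  t = 2.0000: CF_t = 34.500000, DF = 0.878211, PV = 30.298268
  t = 2.5000: CF_t = 34.500000, DF = 0.850156, PV = 29.330366
  t = 3.0000: CF_t = 34.500000, DF = 0.822997, PV = 28.393385
  t = 3.5000: CF_t = 34.500000, DF = 0.796705, PV = 27.486336
  t = 4.0000: CF_t = 34.500000, DF = 0.771254, PV = 26.608263
  t = 4.5000: CF_t = 34.500000, DF = 0.746616, PV = 25.758241
  t = 5.0000: CF_t = 34.500000, DF = 0.722764, PV = 24.935374
  t = 5.5000: CF_t = 34.500000, DF = 0.699675, PV = 24.138793
  t = 6.0000: CF_t = 34.500000, DF = 0.677323, PV = 23.367661
  t = 6.5000: CF_t = 34.500000, DF = 0.655686, PV = 22.621162
  t = 7.0000: CF_t = 34.500000, DF = 0.634739, PV = 21.898511
  t = 7.5000: CF_t = 34.500000, DF = 0.614462, PV = 21.198946
  t = 8.0000: CF_t = 34.500000, DF = 0.594833, PV = 20.521729
  t = 8.5000: CF_t = 34.500000, DF = 0.575830, PV = 19.866146
  t = 9.0000: CF_t = 34.500000, DF = 0.557435, PV = 19.231507
  t = 9.5000: CF_t = 34.500000, DF = 0.539627, PV = 18.617141
  t = 10.0000: CF_t = 1034.500000, DF = 0.522388, PV = 540.410856
Price P = sum_t PV_t = 1021.709616
Convexity numerator sum_t t*(t + 1/m) * CF_t / (1+y/m)^(m*t + 2):
  t = 0.5000: term = 15.649056
  t = 1.0000: term = 45.447403
  t = 1.5000: term = 87.991099
  t = 2.0000: term = 141.966923
  t = 2.5000: term = 206.147517
  t = 3.0000: term = 279.386760
  t = 3.5000: term = 360.615373
  t = 4.0000: term = 448.836725
  t = 4.5000: term = 543.122852
  t = 5.0000: term = 642.610667
  t = 5.5000: term = 746.498355
  t = 6.0000: term = 854.041945
  t = 6.5000: term = 964.552051
  t = 7.0000: term = 1077.390779
  t = 7.5000: term = 1191.968778
  t = 8.0000: term = 1307.742447
  t = 8.5000: term = 1424.211281
  t = 9.0000: term = 1540.915343
  t = 9.5000: term = 1657.432874
  t = 10.0000: term = 53175.639393
Convexity = (1/P) * sum = 66712.167621 / 1021.709616 = 65.294646

Answer: Convexity = 65.2946


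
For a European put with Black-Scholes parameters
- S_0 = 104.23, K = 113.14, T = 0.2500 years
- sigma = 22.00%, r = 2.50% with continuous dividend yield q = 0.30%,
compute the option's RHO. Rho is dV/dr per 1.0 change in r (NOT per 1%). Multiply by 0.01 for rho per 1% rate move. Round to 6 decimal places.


Answer: Rho = -21.744400

Derivation:
d1 = -0.6406908560; d2 = -0.7506908560
phi(d1) = 0.3249184927; exp(-qT) = 0.9992502812; exp(-rT) = 0.9937694906
N(-d2) = 0.7735806363
Rho = -K*T*exp(-rT)*N(-d2) = -113.1400 * 0.2500 * 0.9937694906 * 0.7735806363 = -21.744400


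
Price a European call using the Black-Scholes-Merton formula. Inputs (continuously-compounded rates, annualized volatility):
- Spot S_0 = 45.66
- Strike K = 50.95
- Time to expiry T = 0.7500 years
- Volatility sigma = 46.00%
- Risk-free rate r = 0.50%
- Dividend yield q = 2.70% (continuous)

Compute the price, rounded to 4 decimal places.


Answer: Price = 4.9011

Derivation:
d1 = (ln(S/K) + (r - q + 0.5*sigma^2) * T) / (sigma * sqrt(T)) = -0.11740824
d2 = d1 - sigma * sqrt(T) = -0.51577993
exp(-rT) = 0.99625702; exp(-qT) = 0.97995365
C = S_0 * exp(-qT) * N(d1) - K * exp(-rT) * N(d2)
N(d1) = 0.45326828; N(d2) = 0.30300406
C = 45.6600 * 0.97995365 * 0.45326828 - 50.9500 * 0.99625702 * 0.30300406 = 4.9011


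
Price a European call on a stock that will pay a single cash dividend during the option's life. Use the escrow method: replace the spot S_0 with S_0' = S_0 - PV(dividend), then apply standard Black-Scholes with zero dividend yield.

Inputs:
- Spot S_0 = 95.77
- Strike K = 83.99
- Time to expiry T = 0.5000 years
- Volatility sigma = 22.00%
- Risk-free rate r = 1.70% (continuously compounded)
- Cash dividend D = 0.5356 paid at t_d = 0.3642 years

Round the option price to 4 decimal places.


Answer: Price = 13.4454

Derivation:
PV(D) = D * exp(-r * t_d) = 0.5356 * 0.99382773 = 0.53229413
S_0' = S_0 - PV(D) = 95.7700 - 0.53229413 = 95.23770587
d1 = (ln(S_0'/K) + (r + sigma^2/2)*T) / (sigma*sqrt(T)) = 0.94031181
d2 = d1 - sigma*sqrt(T) = 0.78474832
exp(-rT) = 0.99153602
N(d1) = 0.82647118; N(d2) = 0.78369943
C = S_0' * N(d1) - K * exp(-rT) * N(d2) = 95.23770587 * 0.82647118 - 83.9900 * 0.99153602 * 0.78369943 = 13.4454


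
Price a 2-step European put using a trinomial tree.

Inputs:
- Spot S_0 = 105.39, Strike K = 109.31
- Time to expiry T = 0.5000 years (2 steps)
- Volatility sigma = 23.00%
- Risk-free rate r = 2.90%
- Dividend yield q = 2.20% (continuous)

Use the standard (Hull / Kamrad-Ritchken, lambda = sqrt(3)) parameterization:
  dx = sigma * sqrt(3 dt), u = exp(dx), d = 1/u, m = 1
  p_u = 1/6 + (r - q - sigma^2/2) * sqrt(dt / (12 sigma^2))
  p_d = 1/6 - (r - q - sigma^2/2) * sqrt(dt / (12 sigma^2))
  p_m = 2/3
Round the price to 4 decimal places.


dt = T/N = 0.250000; dx = sigma*sqrt(3*dt) = 0.199186
u = exp(dx) = 1.220409; d = 1/u = 0.819398
p_u = 0.154461, p_m = 0.666667, p_d = 0.178873
Discount per step: exp(-r*dt) = 0.992776
Stock lattice S(k, j) with j the centered position index:
  k=0: S(0,+0) = 105.3900
  k=1: S(1,-1) = 86.3563; S(1,+0) = 105.3900; S(1,+1) = 128.6189
  k=2: S(2,-2) = 70.7602; S(2,-1) = 86.3563; S(2,+0) = 105.3900; S(2,+1) = 128.6189; S(2,+2) = 156.9676
Terminal payoffs V(N, j) = max(K - S_T, 0):
  V(2,-2) = 38.549844; V(2,-1) = 22.953687; V(2,+0) = 3.920000; V(2,+1) = 0.000000; V(2,+2) = 0.000000
Backward induction: V(k, j) = exp(-r*dt) * [p_u * V(k+1, j+1) + p_m * V(k+1, j) + p_d * V(k+1, j-1)]
  V(1,-1) = exp(-r*dt) * [p_u*3.920000 + p_m*22.953687 + p_d*38.549844] = 22.638728
  V(1,+0) = exp(-r*dt) * [p_u*0.000000 + p_m*3.920000 + p_d*22.953687] = 6.670582
  V(1,+1) = exp(-r*dt) * [p_u*0.000000 + p_m*0.000000 + p_d*3.920000] = 0.696115
  V(0,+0) = exp(-r*dt) * [p_u*0.696115 + p_m*6.670582 + p_d*22.638728] = 8.541872

Answer: Price = V(0,0) = 8.5419


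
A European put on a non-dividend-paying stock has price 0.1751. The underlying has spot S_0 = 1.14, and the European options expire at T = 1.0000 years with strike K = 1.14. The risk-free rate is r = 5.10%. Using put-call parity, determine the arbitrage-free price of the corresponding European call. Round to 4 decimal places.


Put-call parity: C - P = S_0 * exp(-qT) - K * exp(-rT).
S_0 * exp(-qT) = 1.1400 * 1.00000000 = 1.14000000
K * exp(-rT) = 1.1400 * 0.95027867 = 1.08331768
C = P + S*exp(-qT) - K*exp(-rT)
C = 0.1751 + 1.14000000 - 1.08331768 = 0.2318

Answer: Call price = 0.2318


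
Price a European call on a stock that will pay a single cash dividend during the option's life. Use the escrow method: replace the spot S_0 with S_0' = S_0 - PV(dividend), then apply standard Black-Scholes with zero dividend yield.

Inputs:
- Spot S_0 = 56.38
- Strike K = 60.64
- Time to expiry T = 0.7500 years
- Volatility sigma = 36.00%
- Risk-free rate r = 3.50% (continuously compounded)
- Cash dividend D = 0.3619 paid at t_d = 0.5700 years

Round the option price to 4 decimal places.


PV(D) = D * exp(-r * t_d) = 0.3619 * 0.98024768 = 0.35475164
S_0' = S_0 - PV(D) = 56.3800 - 0.35475164 = 56.02524836
d1 = (ln(S_0'/K) + (r + sigma^2/2)*T) / (sigma*sqrt(T)) = -0.01379960
d2 = d1 - sigma*sqrt(T) = -0.32556874
exp(-rT) = 0.97409154
N(d1) = 0.49449493; N(d2) = 0.37237533
C = S_0' * N(d1) - K * exp(-rT) * N(d2) = 56.02524836 * 0.49449493 - 60.6400 * 0.97409154 * 0.37237533 = 5.7084

Answer: Price = 5.7084


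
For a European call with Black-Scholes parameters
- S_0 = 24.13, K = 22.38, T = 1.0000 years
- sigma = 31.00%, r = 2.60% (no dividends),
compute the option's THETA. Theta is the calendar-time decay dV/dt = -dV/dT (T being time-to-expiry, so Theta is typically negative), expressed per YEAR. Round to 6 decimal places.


Answer: Theta = -1.650761

Derivation:
d1 = 0.4817360540; d2 = 0.1717360540
phi(d1) = 0.3552358492; exp(-qT) = 1.0000000000; exp(-rT) = 0.9743350896
Theta = -S*exp(-qT)*phi(d1)*sigma/(2*sqrt(T)) - r*K*exp(-rT)*N(d2) + q*S*exp(-qT)*N(d1)
N(d1) = 0.6850032698; N(d2) = 0.5681774801; sqrt(T) = 1.0000000000
Term 1 = -24.1300 * 1.0000000000 * 0.3552358492 * 0.3100 / (2 * 1.0000000000) = -1.3286353614
Term 2 = -0.0260 * 22.3800 * 0.9743350896 * 0.5681774801 = -0.3221260076
Term 3 = 0 (no dividend yield, q = 0)
Theta = -1.3286353614 + (-0.3221260076) + (0.0000000000) = -1.650761


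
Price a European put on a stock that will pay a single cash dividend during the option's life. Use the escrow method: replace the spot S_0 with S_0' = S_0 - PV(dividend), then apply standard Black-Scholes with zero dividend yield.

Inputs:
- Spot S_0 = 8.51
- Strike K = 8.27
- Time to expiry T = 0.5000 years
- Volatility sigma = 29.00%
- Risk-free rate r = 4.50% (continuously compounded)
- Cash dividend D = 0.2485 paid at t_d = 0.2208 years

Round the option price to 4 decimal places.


Answer: Price = 0.5824

Derivation:
PV(D) = D * exp(-r * t_d) = 0.2485 * 0.99011320 = 0.24604313
S_0' = S_0 - PV(D) = 8.5100 - 0.24604313 = 8.26395687
d1 = (ln(S_0'/K) + (r + sigma^2/2)*T) / (sigma*sqrt(T)) = 0.20868917
d2 = d1 - sigma*sqrt(T) = 0.00362821
exp(-rT) = 0.97775124
N(-d1) = 0.41734545; N(-d2) = 0.49855256
P = K * exp(-rT) * N(-d2) - S_0' * N(-d1) = 8.2700 * 0.97775124 * 0.49855256 - 8.26395687 * 0.41734545 = 0.5824


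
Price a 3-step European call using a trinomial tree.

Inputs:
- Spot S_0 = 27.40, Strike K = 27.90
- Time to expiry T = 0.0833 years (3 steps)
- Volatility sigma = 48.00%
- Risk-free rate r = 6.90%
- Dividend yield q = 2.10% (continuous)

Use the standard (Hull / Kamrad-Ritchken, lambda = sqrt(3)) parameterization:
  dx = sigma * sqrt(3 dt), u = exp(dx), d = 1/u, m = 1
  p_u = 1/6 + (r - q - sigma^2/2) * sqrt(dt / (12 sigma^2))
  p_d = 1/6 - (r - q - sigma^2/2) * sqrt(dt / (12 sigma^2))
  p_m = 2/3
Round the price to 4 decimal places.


dt = T/N = 0.027767; dx = sigma*sqrt(3*dt) = 0.138536
u = exp(dx) = 1.148591; d = 1/u = 0.870632
p_u = 0.159932, p_m = 0.666667, p_d = 0.173401
Discount per step: exp(-r*dt) = 0.998086
Stock lattice S(k, j) with j the centered position index:
  k=0: S(0,+0) = 27.4000
  k=1: S(1,-1) = 23.8553; S(1,+0) = 27.4000; S(1,+1) = 31.4714
  k=2: S(2,-2) = 20.7692; S(2,-1) = 23.8553; S(2,+0) = 27.4000; S(2,+1) = 31.4714; S(2,+2) = 36.1478
  k=3: S(3,-3) = 18.0823; S(3,-2) = 20.7692; S(3,-1) = 23.8553; S(3,+0) = 27.4000; S(3,+1) = 31.4714; S(3,+2) = 36.1478; S(3,+3) = 41.5190
Terminal payoffs V(N, j) = max(S_T - K, 0):
  V(3,-3) = 0.000000; V(3,-2) = 0.000000; V(3,-1) = 0.000000; V(3,+0) = 0.000000; V(3,+1) = 3.571405; V(3,+2) = 8.247786; V(3,+3) = 13.619038
Backward induction: V(k, j) = exp(-r*dt) * [p_u * V(k+1, j+1) + p_m * V(k+1, j) + p_d * V(k+1, j-1)]
  V(2,-2) = exp(-r*dt) * [p_u*0.000000 + p_m*0.000000 + p_d*0.000000] = 0.000000
  V(2,-1) = exp(-r*dt) * [p_u*0.000000 + p_m*0.000000 + p_d*0.000000] = 0.000000
  V(2,+0) = exp(-r*dt) * [p_u*3.571405 + p_m*0.000000 + p_d*0.000000] = 0.570090
  V(2,+1) = exp(-r*dt) * [p_u*8.247786 + p_m*3.571405 + p_d*0.000000] = 3.692942
  V(2,+2) = exp(-r*dt) * [p_u*13.619038 + p_m*8.247786 + p_d*3.571405] = 8.280054
  V(1,-1) = exp(-r*dt) * [p_u*0.570090 + p_m*0.000000 + p_d*0.000000] = 0.091001
  V(1,+0) = exp(-r*dt) * [p_u*3.692942 + p_m*0.570090 + p_d*0.000000] = 0.968822
  V(1,+1) = exp(-r*dt) * [p_u*8.280054 + p_m*3.692942 + p_d*0.570090] = 3.877627
  V(0,+0) = exp(-r*dt) * [p_u*3.877627 + p_m*0.968822 + p_d*0.091001] = 1.279365

Answer: Price = V(0,0) = 1.2794


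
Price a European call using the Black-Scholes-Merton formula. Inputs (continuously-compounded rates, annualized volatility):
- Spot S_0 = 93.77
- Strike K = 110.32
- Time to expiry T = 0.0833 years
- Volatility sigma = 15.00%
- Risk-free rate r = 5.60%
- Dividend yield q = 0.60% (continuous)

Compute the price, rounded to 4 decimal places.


Answer: Price = 0.0001

Derivation:
d1 = (ln(S/K) + (r - q + 0.5*sigma^2) * T) / (sigma * sqrt(T)) = -3.63660533
d2 = d1 - sigma * sqrt(T) = -3.67989794
exp(-rT) = 0.99534606; exp(-qT) = 0.99950032
C = S_0 * exp(-qT) * N(d1) - K * exp(-rT) * N(d2)
N(d1) = 0.00013813; N(d2) = 0.00011666
C = 93.7700 * 0.99950032 * 0.00013813 - 110.3200 * 0.99534606 * 0.00011666 = 0.0001


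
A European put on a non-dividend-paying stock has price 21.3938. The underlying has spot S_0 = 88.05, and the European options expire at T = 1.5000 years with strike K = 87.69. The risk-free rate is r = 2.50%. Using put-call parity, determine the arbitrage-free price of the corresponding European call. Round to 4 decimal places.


Answer: Call price = 24.9813

Derivation:
Put-call parity: C - P = S_0 * exp(-qT) - K * exp(-rT).
S_0 * exp(-qT) = 88.0500 * 1.00000000 = 88.05000000
K * exp(-rT) = 87.6900 * 0.96319442 = 84.46251849
C = P + S*exp(-qT) - K*exp(-rT)
C = 21.3938 + 88.05000000 - 84.46251849 = 24.9813


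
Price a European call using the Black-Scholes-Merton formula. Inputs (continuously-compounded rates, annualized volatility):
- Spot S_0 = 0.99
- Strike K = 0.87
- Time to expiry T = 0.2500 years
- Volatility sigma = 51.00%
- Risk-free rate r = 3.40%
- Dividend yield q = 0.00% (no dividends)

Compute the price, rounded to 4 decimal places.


d1 = (ln(S/K) + (r - q + 0.5*sigma^2) * T) / (sigma * sqrt(T)) = 0.66754601
d2 = d1 - sigma * sqrt(T) = 0.41254601
exp(-rT) = 0.99153602; exp(-qT) = 1.00000000
C = S_0 * exp(-qT) * N(d1) - K * exp(-rT) * N(d2)
N(d1) = 0.74778828; N(d2) = 0.66003037
C = 0.9900 * 1.00000000 * 0.74778828 - 0.8700 * 0.99153602 * 0.66003037 = 0.1709

Answer: Price = 0.1709


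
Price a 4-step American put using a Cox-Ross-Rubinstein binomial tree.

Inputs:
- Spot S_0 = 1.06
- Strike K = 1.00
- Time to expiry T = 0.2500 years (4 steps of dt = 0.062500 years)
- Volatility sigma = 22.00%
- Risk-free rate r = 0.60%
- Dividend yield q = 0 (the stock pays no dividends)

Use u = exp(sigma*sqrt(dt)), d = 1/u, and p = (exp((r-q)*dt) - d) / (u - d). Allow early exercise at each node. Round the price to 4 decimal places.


dt = T/N = 0.062500
u = exp(sigma*sqrt(dt)) = 1.056541; d = 1/u = 0.946485
p = (exp((r-q)*dt) - d) / (u - d) = 0.489661
Discount per step: exp(-r*dt) = 0.999625
Stock lattice S(k, i) with i counting down-moves:
  k=0: S(0,0) = 1.0600
  k=1: S(1,0) = 1.1199; S(1,1) = 1.0033
  k=2: S(2,0) = 1.1833; S(2,1) = 1.0600; S(2,2) = 0.9496
  k=3: S(3,0) = 1.2502; S(3,1) = 1.1199; S(3,2) = 1.0033; S(3,3) = 0.8988
  k=4: S(4,0) = 1.3208; S(4,1) = 1.1833; S(4,2) = 1.0600; S(4,3) = 0.9496; S(4,4) = 0.8507
Terminal payoffs V(N, i) = max(K - S_T, 0):
  V(4,0) = 0.000000; V(4,1) = 0.000000; V(4,2) = 0.000000; V(4,3) = 0.050416; V(4,4) = 0.149330
Backward induction: V(k, i) = exp(-r*dt) * [p * V(k+1, i) + (1-p) * V(k+1, i+1)]; then take max(V_cont, immediate exercise) for American.
  V(3,0) = exp(-r*dt) * [p*0.000000 + (1-p)*0.000000] = 0.000000; exercise = 0.000000; V(3,0) = max -> 0.000000
  V(3,1) = exp(-r*dt) * [p*0.000000 + (1-p)*0.000000] = 0.000000; exercise = 0.000000; V(3,1) = max -> 0.000000
  V(3,2) = exp(-r*dt) * [p*0.000000 + (1-p)*0.050416] = 0.025719; exercise = 0.000000; V(3,2) = max -> 0.025719
  V(3,3) = exp(-r*dt) * [p*0.050416 + (1-p)*0.149330] = 0.100858; exercise = 0.101233; V(3,3) = max -> 0.101233
  V(2,0) = exp(-r*dt) * [p*0.000000 + (1-p)*0.000000] = 0.000000; exercise = 0.000000; V(2,0) = max -> 0.000000
  V(2,1) = exp(-r*dt) * [p*0.000000 + (1-p)*0.025719] = 0.013121; exercise = 0.000000; V(2,1) = max -> 0.013121
  V(2,2) = exp(-r*dt) * [p*0.025719 + (1-p)*0.101233] = 0.064233; exercise = 0.050416; V(2,2) = max -> 0.064233
  V(1,0) = exp(-r*dt) * [p*0.000000 + (1-p)*0.013121] = 0.006694; exercise = 0.000000; V(1,0) = max -> 0.006694
  V(1,1) = exp(-r*dt) * [p*0.013121 + (1-p)*0.064233] = 0.039190; exercise = 0.000000; V(1,1) = max -> 0.039190
  V(0,0) = exp(-r*dt) * [p*0.006694 + (1-p)*0.039190] = 0.023269; exercise = 0.000000; V(0,0) = max -> 0.023269

Answer: Price = V(0,0) = 0.0233


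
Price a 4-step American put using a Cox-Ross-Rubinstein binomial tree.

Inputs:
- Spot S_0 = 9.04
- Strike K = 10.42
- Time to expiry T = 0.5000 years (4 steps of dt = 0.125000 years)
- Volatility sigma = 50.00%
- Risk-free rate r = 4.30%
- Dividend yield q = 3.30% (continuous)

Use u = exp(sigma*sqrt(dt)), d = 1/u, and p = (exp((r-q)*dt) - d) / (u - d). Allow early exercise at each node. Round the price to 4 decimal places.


dt = T/N = 0.125000
u = exp(sigma*sqrt(dt)) = 1.193365; d = 1/u = 0.837967
p = (exp((r-q)*dt) - d) / (u - d) = 0.459440
Discount per step: exp(-r*dt) = 0.994639
Stock lattice S(k, i) with i counting down-moves:
  k=0: S(0,0) = 9.0400
  k=1: S(1,0) = 10.7880; S(1,1) = 7.5752
  k=2: S(2,0) = 12.8740; S(2,1) = 9.0400; S(2,2) = 6.3478
  k=3: S(3,0) = 15.3634; S(3,1) = 10.7880; S(3,2) = 7.5752; S(3,3) = 5.3192
  k=4: S(4,0) = 18.3342; S(4,1) = 12.8740; S(4,2) = 9.0400; S(4,3) = 6.3478; S(4,4) = 4.4573
Terminal payoffs V(N, i) = max(K - S_T, 0):
  V(4,0) = 0.000000; V(4,1) = 0.000000; V(4,2) = 1.380000; V(4,3) = 4.072216; V(4,4) = 5.962659
Backward induction: V(k, i) = exp(-r*dt) * [p * V(k+1, i) + (1-p) * V(k+1, i+1)]; then take max(V_cont, immediate exercise) for American.
  V(3,0) = exp(-r*dt) * [p*0.000000 + (1-p)*0.000000] = 0.000000; exercise = 0.000000; V(3,0) = max -> 0.000000
  V(3,1) = exp(-r*dt) * [p*0.000000 + (1-p)*1.380000] = 0.741974; exercise = 0.000000; V(3,1) = max -> 0.741974
  V(3,2) = exp(-r*dt) * [p*1.380000 + (1-p)*4.072216] = 2.820106; exercise = 2.844779; V(3,2) = max -> 2.844779
  V(3,3) = exp(-r*dt) * [p*4.072216 + (1-p)*5.962659] = 5.066807; exercise = 5.100767; V(3,3) = max -> 5.100767
  V(2,0) = exp(-r*dt) * [p*0.000000 + (1-p)*0.741974] = 0.398931; exercise = 0.000000; V(2,0) = max -> 0.398931
  V(2,1) = exp(-r*dt) * [p*0.741974 + (1-p)*2.844779] = 1.868596; exercise = 1.380000; V(2,1) = max -> 1.868596
  V(2,2) = exp(-r*dt) * [p*2.844779 + (1-p)*5.100767] = 4.042489; exercise = 4.072216; V(2,2) = max -> 4.072216
  V(1,0) = exp(-r*dt) * [p*0.398931 + (1-p)*1.868596] = 1.186976; exercise = 0.000000; V(1,0) = max -> 1.186976
  V(1,1) = exp(-r*dt) * [p*1.868596 + (1-p)*4.072216] = 3.043383; exercise = 2.844779; V(1,1) = max -> 3.043383
  V(0,0) = exp(-r*dt) * [p*1.186976 + (1-p)*3.043383] = 2.178733; exercise = 1.380000; V(0,0) = max -> 2.178733

Answer: Price = V(0,0) = 2.1787


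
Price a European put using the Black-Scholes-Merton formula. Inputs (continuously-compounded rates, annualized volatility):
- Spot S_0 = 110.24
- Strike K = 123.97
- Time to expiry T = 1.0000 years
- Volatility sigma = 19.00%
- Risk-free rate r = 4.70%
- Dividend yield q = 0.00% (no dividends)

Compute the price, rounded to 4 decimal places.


d1 = (ln(S/K) + (r - q + 0.5*sigma^2) * T) / (sigma * sqrt(T)) = -0.27541997
d2 = d1 - sigma * sqrt(T) = -0.46541997
exp(-rT) = 0.95408740; exp(-qT) = 1.00000000
P = K * exp(-rT) * N(-d2) - S_0 * exp(-qT) * N(-d1)
N(-d1) = 0.60850320; N(-d2) = 0.67918463
P = 123.9700 * 0.95408740 * 0.67918463 - 110.2400 * 1.00000000 * 0.60850320 = 13.2514

Answer: Price = 13.2514


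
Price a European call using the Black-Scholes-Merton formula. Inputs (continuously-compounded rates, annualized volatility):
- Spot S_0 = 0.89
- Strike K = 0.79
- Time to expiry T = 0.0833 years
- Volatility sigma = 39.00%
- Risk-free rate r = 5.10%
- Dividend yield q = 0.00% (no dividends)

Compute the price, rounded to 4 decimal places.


d1 = (ln(S/K) + (r - q + 0.5*sigma^2) * T) / (sigma * sqrt(T)) = 1.15290404
d2 = d1 - sigma * sqrt(T) = 1.04034326
exp(-rT) = 0.99576071; exp(-qT) = 1.00000000
C = S_0 * exp(-qT) * N(d1) - K * exp(-rT) * N(d2)
N(d1) = 0.87552511; N(d2) = 0.85090977
C = 0.8900 * 1.00000000 * 0.87552511 - 0.7900 * 0.99576071 * 0.85090977 = 0.1098

Answer: Price = 0.1098


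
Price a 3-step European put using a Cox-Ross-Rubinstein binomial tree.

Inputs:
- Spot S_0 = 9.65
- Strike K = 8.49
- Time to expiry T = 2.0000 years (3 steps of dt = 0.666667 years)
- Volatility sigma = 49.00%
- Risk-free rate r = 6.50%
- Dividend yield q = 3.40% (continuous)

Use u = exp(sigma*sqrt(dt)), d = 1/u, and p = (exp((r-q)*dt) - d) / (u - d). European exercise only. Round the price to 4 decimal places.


Answer: Price = V(0,0) = 1.6709

Derivation:
dt = T/N = 0.666667
u = exp(sigma*sqrt(dt)) = 1.491949; d = 1/u = 0.670264
p = (exp((r-q)*dt) - d) / (u - d) = 0.426706
Discount per step: exp(-r*dt) = 0.957592
Stock lattice S(k, i) with i counting down-moves:
  k=0: S(0,0) = 9.6500
  k=1: S(1,0) = 14.3973; S(1,1) = 6.4680
  k=2: S(2,0) = 21.4800; S(2,1) = 9.6500; S(2,2) = 4.3353
  k=3: S(3,0) = 32.0471; S(3,1) = 14.3973; S(3,2) = 6.4680; S(3,3) = 2.9058
Terminal payoffs V(N, i) = max(K - S_T, 0):
  V(3,0) = 0.000000; V(3,1) = 0.000000; V(3,2) = 2.021951; V(3,3) = 5.584202
Backward induction: V(k, i) = exp(-r*dt) * [p * V(k+1, i) + (1-p) * V(k+1, i+1)].
  V(2,0) = exp(-r*dt) * [p*0.000000 + (1-p)*0.000000] = 0.000000
  V(2,1) = exp(-r*dt) * [p*0.000000 + (1-p)*2.021951] = 1.110015
  V(2,2) = exp(-r*dt) * [p*2.021951 + (1-p)*5.584202] = 3.891817
  V(1,0) = exp(-r*dt) * [p*0.000000 + (1-p)*1.110015] = 0.609378
  V(1,1) = exp(-r*dt) * [p*1.110015 + (1-p)*3.891817] = 2.590101
  V(0,0) = exp(-r*dt) * [p*0.609378 + (1-p)*2.590101] = 1.670918
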